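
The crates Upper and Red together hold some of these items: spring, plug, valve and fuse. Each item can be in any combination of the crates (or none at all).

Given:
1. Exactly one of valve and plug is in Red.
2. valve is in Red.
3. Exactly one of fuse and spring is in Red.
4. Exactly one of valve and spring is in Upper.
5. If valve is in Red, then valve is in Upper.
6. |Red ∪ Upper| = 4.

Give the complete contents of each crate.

Upper = {fuse, plug, valve}; Red = {spring, valve}

From (2): valve ∈ Red.
(1) (exactly one): plug ∉ Red.
(5): valve ∈ Upper.
(4) (exactly one): spring ∉ Upper.
Suppose spring ∉ Red: no assignment then satisfies all the clues, so spring ∈ Red.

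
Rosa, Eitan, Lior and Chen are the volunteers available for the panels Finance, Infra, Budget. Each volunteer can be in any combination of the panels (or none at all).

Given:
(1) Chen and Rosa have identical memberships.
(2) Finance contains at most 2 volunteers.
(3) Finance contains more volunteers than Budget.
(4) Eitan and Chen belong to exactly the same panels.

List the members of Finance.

Finance = {Lior}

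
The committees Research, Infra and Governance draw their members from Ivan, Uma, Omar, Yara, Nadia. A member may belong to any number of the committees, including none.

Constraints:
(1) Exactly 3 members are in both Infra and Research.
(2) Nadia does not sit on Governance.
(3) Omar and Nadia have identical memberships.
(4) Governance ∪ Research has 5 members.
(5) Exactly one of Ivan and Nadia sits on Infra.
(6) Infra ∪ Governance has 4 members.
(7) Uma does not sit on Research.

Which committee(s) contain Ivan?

Ivan: Research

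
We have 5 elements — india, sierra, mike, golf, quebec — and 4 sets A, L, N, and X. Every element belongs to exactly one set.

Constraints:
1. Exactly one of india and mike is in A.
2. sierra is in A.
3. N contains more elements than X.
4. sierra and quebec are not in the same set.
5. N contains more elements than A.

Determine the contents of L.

L = {}

From (2): sierra ∈ A.
(4): quebec ∉ A.
Suppose india ∈ L: no assignment then satisfies all the clues, so india ∉ L.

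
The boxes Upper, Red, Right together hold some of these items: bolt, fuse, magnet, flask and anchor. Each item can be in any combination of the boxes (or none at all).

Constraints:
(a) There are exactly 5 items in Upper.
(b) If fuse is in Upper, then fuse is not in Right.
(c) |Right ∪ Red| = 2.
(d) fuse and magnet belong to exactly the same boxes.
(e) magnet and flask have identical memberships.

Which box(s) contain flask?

(a): only 5 candidates remain for Upper, so all are in.
(b): fuse ∉ Right.
(d): magnet matches fuse: magnet ∉ Right.
(e): flask matches magnet: flask ∉ Right.
Suppose flask ∈ Red: no assignment then satisfies all the clues, so flask ∉ Red.

flask: Upper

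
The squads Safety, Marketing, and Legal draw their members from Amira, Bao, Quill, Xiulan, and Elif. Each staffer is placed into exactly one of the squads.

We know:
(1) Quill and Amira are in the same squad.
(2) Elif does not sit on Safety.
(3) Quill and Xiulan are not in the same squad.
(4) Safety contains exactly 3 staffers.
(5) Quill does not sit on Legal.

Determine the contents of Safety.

Safety = {Amira, Bao, Quill}

From (2): Elif ∉ Safety.
From (5): Quill ∉ Legal.
(1): Amira matches Quill: Amira ∉ Legal.
Suppose Amira ∉ Safety: no assignment then satisfies all the clues, so Amira ∈ Safety.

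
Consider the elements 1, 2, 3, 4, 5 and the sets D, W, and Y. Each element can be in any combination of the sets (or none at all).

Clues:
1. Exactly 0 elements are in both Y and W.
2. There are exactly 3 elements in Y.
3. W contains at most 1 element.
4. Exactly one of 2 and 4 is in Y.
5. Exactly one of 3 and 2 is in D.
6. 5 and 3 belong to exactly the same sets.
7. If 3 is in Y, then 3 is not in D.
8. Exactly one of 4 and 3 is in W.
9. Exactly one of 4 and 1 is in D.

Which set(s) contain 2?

2: D, Y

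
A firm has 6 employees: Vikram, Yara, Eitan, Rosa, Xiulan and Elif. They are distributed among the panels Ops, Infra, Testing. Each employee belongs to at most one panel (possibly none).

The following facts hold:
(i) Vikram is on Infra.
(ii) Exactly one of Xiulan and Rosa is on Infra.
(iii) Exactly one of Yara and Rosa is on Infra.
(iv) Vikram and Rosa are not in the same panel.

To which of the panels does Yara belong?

Yara: Infra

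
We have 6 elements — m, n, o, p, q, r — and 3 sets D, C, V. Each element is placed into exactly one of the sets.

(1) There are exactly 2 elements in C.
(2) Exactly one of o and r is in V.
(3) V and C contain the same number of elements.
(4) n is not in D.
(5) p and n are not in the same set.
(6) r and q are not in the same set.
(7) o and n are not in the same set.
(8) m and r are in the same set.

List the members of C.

C = {n, q}

From (4): n ∉ D.
Suppose m ∈ C: no assignment then satisfies all the clues, so m ∉ C.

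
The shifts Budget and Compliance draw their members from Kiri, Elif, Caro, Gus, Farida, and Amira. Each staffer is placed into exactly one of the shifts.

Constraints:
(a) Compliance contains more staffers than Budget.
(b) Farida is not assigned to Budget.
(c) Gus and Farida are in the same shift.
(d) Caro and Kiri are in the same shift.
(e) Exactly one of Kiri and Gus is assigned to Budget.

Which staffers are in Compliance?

Compliance = {Amira, Elif, Farida, Gus}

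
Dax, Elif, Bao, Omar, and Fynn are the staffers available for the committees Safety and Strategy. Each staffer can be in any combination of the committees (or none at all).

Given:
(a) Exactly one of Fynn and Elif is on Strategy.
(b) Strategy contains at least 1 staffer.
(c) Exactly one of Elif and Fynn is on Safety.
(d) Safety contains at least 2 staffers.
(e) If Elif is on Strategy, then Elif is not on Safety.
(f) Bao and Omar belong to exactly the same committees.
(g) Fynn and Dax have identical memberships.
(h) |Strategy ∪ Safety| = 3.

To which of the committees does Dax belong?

Dax: Safety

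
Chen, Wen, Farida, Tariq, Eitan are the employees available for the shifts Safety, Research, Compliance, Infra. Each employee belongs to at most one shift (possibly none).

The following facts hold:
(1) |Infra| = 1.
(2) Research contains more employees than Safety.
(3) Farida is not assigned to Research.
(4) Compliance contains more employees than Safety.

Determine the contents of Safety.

Safety = {}

From (3): Farida ∉ Research.
Suppose Chen ∈ Safety: no assignment then satisfies all the clues, so Chen ∉ Safety.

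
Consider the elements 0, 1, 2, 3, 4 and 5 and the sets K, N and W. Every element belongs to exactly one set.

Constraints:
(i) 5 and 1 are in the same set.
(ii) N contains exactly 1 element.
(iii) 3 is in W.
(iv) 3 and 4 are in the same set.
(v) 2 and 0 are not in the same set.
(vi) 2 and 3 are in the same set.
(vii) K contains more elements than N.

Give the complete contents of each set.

K = {1, 5}; N = {0}; W = {2, 3, 4}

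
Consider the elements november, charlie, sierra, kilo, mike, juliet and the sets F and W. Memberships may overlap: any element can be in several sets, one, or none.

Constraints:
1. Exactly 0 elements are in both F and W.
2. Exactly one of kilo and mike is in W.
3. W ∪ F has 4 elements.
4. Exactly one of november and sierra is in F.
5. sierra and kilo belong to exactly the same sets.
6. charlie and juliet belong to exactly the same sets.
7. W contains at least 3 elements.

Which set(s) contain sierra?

sierra: none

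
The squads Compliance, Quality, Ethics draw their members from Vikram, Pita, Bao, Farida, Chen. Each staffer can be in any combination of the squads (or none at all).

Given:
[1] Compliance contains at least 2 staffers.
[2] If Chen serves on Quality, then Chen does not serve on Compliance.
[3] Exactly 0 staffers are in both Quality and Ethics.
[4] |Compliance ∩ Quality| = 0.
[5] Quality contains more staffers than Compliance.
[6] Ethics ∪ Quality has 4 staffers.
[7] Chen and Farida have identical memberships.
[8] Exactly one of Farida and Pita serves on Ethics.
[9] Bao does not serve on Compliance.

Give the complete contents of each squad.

Compliance = {Pita, Vikram}; Quality = {Bao, Chen, Farida}; Ethics = {Pita}

From (9): Bao ∉ Compliance.
Suppose Vikram ∉ Compliance: no assignment then satisfies all the clues, so Vikram ∈ Compliance.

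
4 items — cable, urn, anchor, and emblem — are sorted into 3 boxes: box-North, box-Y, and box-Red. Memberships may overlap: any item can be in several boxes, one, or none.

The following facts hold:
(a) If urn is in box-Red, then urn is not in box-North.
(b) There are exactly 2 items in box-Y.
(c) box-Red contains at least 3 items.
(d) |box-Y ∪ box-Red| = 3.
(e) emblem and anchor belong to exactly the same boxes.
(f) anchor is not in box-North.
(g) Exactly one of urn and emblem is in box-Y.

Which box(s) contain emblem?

emblem: box-Red, box-Y

From (f): anchor ∉ box-North.
(e): emblem matches anchor: emblem ∉ box-North.
Suppose emblem ∉ box-Y: no assignment then satisfies all the clues, so emblem ∈ box-Y.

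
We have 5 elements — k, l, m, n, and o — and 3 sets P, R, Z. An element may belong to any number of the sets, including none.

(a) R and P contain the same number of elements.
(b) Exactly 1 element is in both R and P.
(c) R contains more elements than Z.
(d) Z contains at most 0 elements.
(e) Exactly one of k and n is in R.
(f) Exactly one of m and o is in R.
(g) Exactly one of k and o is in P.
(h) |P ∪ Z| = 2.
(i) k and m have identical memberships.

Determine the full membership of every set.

P = {l, o}; R = {n, o}; Z = {}

(d): Z already has 0, so the rest are out.
Suppose k ∈ P: no assignment then satisfies all the clues, so k ∉ P.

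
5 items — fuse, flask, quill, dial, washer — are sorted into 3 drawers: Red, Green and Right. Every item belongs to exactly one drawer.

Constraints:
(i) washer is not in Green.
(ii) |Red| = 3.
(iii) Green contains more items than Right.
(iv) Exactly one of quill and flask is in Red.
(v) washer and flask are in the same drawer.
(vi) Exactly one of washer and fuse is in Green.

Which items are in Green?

Green = {fuse, quill}

From (i): washer ∉ Green.
(v): flask matches washer: flask ∉ Green.
(vi) (exactly one): fuse ∈ Green.
Suppose quill ∉ Green: no assignment then satisfies all the clues, so quill ∈ Green.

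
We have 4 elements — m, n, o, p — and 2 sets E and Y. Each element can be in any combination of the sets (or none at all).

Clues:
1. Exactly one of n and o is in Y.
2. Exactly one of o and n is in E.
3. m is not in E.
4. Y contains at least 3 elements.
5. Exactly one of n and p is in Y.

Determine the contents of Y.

Y = {m, o, p}

From (3): m ∉ E.
Suppose m ∉ Y: no assignment then satisfies all the clues, so m ∈ Y.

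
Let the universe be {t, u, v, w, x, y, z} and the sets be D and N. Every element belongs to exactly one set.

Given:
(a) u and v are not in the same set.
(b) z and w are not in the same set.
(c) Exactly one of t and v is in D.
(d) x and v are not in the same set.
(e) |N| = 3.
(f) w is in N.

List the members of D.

From (f): w ∈ N.
(b): z ∉ N.
Only one set left: z ∈ D.
Suppose t ∉ D: no assignment then satisfies all the clues, so t ∈ D.

D = {t, u, x, z}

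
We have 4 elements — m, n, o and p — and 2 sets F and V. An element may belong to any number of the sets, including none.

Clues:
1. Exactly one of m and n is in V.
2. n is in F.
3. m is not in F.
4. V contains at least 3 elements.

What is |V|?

From (2): n ∈ F.
From (3): m ∉ F.
Suppose o ∉ V: no assignment then satisfies all the clues, so o ∈ V.

3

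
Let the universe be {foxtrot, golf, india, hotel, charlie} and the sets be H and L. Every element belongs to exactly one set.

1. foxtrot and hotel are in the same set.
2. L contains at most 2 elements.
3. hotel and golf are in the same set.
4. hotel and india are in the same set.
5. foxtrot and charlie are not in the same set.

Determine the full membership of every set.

H = {foxtrot, golf, hotel, india}; L = {charlie}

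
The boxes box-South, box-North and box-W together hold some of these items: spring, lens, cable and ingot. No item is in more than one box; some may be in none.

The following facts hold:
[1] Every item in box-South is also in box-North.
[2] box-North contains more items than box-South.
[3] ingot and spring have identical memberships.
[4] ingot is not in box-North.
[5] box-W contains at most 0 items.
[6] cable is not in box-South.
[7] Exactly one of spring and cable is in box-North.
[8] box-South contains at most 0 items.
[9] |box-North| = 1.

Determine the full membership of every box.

From (4): ingot ∉ box-North.
From (6): cable ∉ box-South.
(1) contrapositive: ingot ∉ box-South.
(3): spring matches ingot: spring ∉ box-South.
(3): spring matches ingot: spring ∉ box-North.
(5): box-W already has 0, so the rest are out.
(7) (exactly one): cable ∈ box-North.
(8): box-South already has 0, so the rest are out.
(9): box-North already has 1, so the rest are out.

box-South = {}; box-North = {cable}; box-W = {}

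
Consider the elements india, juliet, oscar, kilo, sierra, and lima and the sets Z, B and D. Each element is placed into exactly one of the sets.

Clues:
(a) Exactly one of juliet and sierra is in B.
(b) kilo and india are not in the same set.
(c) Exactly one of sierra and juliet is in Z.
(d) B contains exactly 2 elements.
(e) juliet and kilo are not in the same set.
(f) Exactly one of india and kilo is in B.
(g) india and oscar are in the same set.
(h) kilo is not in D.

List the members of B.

B = {kilo, sierra}

From (h): kilo ∉ D.
Suppose india ∈ B: no assignment then satisfies all the clues, so india ∉ B.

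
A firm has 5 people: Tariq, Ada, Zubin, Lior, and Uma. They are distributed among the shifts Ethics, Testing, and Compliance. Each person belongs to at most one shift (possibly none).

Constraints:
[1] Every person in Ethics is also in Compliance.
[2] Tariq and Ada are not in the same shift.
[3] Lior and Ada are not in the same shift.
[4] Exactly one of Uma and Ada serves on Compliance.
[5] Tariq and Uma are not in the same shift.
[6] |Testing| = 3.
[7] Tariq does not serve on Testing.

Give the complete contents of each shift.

Ethics = {}; Testing = {Lior, Uma, Zubin}; Compliance = {Ada}

From (7): Tariq ∉ Testing.
Suppose Tariq ∈ Ethics: no assignment then satisfies all the clues, so Tariq ∉ Ethics.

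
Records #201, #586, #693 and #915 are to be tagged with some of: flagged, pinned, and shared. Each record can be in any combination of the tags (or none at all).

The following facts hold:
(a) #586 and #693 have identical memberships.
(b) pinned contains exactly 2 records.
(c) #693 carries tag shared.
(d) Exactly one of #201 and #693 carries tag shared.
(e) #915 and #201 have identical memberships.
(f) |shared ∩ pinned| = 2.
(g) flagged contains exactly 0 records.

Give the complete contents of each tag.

flagged = {}; pinned = {#586, #693}; shared = {#586, #693}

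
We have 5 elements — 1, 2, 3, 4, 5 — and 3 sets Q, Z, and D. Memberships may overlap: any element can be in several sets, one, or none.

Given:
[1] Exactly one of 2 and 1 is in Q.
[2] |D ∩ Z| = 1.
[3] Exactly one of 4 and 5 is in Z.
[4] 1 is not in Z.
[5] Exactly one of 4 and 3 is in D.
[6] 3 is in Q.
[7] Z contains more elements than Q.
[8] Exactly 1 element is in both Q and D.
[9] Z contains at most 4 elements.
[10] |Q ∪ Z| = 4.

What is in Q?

Q = {1, 3}

From (4): 1 ∉ Z.
From (6): 3 ∈ Q.
Suppose 1 ∉ Q: no assignment then satisfies all the clues, so 1 ∈ Q.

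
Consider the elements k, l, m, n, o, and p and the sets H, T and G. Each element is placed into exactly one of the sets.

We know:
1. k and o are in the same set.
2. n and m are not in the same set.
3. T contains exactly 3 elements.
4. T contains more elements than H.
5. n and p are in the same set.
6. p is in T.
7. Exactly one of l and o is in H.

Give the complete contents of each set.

H = {k, o}; T = {l, n, p}; G = {m}

From (6): p ∈ T.
(5): n matches p: n ∉ H.
(5): n matches p: n ∈ T.
(2): m ∉ T.
Suppose k ∉ H: no assignment then satisfies all the clues, so k ∈ H.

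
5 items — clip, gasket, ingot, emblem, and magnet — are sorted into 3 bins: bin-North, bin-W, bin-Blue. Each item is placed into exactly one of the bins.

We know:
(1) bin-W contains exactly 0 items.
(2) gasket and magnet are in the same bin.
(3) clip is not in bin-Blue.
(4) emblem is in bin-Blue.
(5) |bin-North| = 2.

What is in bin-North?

bin-North = {clip, ingot}

From (3): clip ∉ bin-Blue.
From (4): emblem ∈ bin-Blue.
(1): bin-W already has 0, so the rest are out.
Only one bin left: clip ∈ bin-North.
Suppose gasket ∈ bin-North: no assignment then satisfies all the clues, so gasket ∉ bin-North.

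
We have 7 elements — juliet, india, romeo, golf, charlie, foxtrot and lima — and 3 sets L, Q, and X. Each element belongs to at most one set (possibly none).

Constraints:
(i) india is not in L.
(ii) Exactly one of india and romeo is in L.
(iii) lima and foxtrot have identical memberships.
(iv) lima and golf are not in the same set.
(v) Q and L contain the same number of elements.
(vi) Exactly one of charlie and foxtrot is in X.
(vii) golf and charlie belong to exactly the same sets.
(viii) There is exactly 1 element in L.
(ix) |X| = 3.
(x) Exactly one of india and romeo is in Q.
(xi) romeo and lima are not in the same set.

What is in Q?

Q = {india}

From (i): india ∉ L.
(ii) (exactly one): romeo ∈ L.
(viii): L already has 1, so the rest are out.
(x) (exactly one): india ∈ Q.
Suppose juliet ∈ Q: no assignment then satisfies all the clues, so juliet ∉ Q.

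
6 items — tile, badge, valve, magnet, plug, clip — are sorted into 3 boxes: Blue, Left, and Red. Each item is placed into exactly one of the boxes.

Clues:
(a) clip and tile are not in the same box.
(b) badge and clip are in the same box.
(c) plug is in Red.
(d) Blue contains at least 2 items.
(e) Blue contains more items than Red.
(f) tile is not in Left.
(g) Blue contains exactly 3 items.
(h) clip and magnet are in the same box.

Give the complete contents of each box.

Blue = {badge, clip, magnet}; Left = {valve}; Red = {plug, tile}

From (c): plug ∈ Red.
From (f): tile ∉ Left.
Suppose tile ∈ Blue: no assignment then satisfies all the clues, so tile ∉ Blue.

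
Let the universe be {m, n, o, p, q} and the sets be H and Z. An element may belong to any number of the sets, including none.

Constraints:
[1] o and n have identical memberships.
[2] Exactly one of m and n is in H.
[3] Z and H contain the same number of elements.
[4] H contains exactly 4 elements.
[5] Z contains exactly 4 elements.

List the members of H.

H = {n, o, p, q}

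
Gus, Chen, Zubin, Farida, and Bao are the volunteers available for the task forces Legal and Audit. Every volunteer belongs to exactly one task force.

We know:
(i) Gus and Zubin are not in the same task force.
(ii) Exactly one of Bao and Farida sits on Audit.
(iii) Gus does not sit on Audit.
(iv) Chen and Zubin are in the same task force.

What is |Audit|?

3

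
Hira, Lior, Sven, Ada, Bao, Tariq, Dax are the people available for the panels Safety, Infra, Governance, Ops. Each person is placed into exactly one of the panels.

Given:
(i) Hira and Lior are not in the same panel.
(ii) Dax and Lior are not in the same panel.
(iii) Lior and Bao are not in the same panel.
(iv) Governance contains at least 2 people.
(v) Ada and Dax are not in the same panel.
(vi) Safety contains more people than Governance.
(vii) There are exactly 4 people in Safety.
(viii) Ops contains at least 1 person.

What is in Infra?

Infra = {}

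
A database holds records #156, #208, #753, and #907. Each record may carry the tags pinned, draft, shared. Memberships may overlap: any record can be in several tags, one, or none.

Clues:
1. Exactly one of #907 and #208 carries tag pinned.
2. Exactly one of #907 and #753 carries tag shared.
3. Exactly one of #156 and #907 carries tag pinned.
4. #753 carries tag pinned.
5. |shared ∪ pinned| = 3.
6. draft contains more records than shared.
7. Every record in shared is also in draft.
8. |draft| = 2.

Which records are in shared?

shared = {#753}

From (4): #753 ∈ pinned.
Suppose #156 ∈ shared: no assignment then satisfies all the clues, so #156 ∉ shared.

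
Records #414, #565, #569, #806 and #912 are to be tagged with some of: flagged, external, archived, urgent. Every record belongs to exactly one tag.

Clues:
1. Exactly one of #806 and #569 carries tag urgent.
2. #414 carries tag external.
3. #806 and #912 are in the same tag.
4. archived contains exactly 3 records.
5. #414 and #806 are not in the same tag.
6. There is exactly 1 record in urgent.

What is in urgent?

urgent = {#569}

From (2): #414 ∈ external.
(5): #806 ∉ external.
(3): #912 matches #806: #912 ∉ external.
Suppose #565 ∈ urgent: no assignment then satisfies all the clues, so #565 ∉ urgent.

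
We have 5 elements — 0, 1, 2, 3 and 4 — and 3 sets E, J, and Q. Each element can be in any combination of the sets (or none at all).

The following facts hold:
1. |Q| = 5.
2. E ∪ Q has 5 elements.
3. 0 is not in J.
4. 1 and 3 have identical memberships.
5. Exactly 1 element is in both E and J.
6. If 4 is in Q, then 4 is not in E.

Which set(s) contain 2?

2: E, J, Q

From (3): 0 ∉ J.
(1): only 5 candidates remain for Q, so all are in.
(6): 4 ∉ E.
Suppose 2 ∉ E: no assignment then satisfies all the clues, so 2 ∈ E.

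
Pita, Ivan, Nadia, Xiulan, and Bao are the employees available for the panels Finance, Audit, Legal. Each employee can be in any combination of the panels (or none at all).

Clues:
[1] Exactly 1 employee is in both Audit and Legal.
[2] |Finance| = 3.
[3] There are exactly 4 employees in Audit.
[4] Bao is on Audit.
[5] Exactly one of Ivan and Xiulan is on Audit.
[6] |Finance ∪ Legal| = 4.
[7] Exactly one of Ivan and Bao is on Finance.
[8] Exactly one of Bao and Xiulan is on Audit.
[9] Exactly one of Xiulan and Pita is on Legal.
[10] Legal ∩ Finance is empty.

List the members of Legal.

Legal = {Pita}

From (4): Bao ∈ Audit.
(8) (exactly one): Xiulan ∉ Audit.
(3): only 4 candidates remain for Audit, so all are in.
Suppose Pita ∉ Legal: no assignment then satisfies all the clues, so Pita ∈ Legal.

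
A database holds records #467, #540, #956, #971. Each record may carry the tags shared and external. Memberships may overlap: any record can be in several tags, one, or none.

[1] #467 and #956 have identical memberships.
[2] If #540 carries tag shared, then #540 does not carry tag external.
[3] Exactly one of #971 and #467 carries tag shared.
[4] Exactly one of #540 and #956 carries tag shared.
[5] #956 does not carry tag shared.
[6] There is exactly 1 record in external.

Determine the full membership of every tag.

shared = {#540, #971}; external = {#971}

From (5): #956 ∉ shared.
(1): #467 matches #956: #467 ∉ shared.
(3) (exactly one): #971 ∈ shared.
(4) (exactly one): #540 ∈ shared.
(2): #540 ∉ external.
Suppose #467 ∈ external: no assignment then satisfies all the clues, so #467 ∉ external.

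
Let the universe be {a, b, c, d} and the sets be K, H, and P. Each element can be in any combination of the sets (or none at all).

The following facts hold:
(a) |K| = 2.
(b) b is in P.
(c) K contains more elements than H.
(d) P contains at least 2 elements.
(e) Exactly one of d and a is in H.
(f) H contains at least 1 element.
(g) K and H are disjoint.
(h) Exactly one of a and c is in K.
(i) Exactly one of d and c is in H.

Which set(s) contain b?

b: K, P

From (b): b ∈ P.
Suppose b ∉ K: no assignment then satisfies all the clues, so b ∈ K.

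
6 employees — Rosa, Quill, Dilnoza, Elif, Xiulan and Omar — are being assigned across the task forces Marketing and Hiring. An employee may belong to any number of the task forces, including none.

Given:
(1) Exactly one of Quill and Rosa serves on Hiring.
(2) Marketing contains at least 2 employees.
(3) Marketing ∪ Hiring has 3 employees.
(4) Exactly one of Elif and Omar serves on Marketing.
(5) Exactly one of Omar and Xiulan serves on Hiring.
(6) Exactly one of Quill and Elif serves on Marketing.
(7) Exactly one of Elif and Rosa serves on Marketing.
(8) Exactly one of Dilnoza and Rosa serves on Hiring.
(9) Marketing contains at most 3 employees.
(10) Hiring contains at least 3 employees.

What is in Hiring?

Hiring = {Elif, Rosa, Xiulan}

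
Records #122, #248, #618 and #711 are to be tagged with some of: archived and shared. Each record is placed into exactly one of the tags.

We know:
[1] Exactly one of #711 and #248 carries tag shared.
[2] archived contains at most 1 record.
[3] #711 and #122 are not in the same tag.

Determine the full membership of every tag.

archived = {#711}; shared = {#122, #248, #618}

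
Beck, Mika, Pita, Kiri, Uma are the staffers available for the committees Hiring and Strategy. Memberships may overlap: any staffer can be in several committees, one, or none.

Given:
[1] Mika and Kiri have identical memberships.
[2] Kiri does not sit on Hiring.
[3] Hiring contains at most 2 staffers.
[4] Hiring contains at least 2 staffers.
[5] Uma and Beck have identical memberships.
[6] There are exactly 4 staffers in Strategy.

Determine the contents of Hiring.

Hiring = {Beck, Uma}

From (2): Kiri ∉ Hiring.
(1): Mika matches Kiri: Mika ∉ Hiring.
Suppose Beck ∉ Hiring: no assignment then satisfies all the clues, so Beck ∈ Hiring.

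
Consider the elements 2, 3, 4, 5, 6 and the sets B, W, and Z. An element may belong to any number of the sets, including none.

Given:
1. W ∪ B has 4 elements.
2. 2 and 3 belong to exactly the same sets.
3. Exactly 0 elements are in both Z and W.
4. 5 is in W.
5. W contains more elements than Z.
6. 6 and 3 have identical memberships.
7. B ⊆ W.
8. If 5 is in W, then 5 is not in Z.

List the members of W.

From (4): 5 ∈ W.
(8): 5 ∉ Z.
Suppose 2 ∉ W: no assignment then satisfies all the clues, so 2 ∈ W.

W = {2, 3, 5, 6}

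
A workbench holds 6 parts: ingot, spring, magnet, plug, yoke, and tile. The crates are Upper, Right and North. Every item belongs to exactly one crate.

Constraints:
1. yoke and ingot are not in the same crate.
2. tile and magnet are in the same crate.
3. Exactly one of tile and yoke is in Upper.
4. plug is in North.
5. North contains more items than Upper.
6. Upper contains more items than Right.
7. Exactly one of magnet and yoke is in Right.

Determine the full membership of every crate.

From (4): plug ∈ North.
Suppose ingot ∈ Upper: no assignment then satisfies all the clues, so ingot ∉ Upper.

Upper = {magnet, tile}; Right = {yoke}; North = {ingot, plug, spring}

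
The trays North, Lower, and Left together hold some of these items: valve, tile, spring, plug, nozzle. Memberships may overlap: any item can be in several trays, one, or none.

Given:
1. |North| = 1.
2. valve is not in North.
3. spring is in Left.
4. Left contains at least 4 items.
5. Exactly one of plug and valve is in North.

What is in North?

From (2): valve ∉ North.
From (3): spring ∈ Left.
(5) (exactly one): plug ∈ North.
(1): North already has 1, so the rest are out.

North = {plug}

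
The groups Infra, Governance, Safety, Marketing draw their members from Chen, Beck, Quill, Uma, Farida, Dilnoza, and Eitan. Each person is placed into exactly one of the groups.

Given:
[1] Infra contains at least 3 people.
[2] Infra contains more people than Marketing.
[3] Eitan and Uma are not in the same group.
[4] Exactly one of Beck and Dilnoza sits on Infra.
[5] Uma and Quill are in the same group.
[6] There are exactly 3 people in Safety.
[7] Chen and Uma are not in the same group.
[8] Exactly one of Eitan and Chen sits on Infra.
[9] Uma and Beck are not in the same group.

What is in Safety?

Safety = {Dilnoza, Quill, Uma}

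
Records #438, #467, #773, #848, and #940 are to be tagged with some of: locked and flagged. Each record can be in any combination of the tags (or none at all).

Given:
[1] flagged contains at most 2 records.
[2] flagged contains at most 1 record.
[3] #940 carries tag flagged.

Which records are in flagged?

flagged = {#940}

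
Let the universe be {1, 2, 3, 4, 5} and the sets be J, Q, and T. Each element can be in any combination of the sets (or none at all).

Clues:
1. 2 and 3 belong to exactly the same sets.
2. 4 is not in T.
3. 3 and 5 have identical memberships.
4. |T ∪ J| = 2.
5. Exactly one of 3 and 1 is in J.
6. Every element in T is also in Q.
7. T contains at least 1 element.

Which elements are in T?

T = {1}

From (2): 4 ∉ T.
Suppose 1 ∉ T: no assignment then satisfies all the clues, so 1 ∈ T.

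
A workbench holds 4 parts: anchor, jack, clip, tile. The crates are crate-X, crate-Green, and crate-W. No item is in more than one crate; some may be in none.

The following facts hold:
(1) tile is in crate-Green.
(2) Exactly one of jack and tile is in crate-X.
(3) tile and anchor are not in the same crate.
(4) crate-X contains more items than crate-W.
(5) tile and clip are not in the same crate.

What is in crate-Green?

crate-Green = {tile}

From (1): tile ∈ crate-Green.
(2) (exactly one): jack ∈ crate-X.
(3): anchor ∉ crate-Green.
(5): clip ∉ crate-Green.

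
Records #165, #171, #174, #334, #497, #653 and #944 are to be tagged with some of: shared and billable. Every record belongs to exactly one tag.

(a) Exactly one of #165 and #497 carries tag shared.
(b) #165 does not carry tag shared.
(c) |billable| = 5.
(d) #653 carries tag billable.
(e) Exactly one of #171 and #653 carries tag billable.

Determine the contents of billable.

From (b): #165 ∉ shared.
From (d): #653 ∈ billable.
(a) (exactly one): #497 ∈ shared.
(e) (exactly one): #171 ∉ billable.
Only one tag left: #165 ∈ billable.
Only one tag left: #171 ∈ shared.
(c): only 5 candidates remain for billable, so all are in.

billable = {#165, #174, #334, #653, #944}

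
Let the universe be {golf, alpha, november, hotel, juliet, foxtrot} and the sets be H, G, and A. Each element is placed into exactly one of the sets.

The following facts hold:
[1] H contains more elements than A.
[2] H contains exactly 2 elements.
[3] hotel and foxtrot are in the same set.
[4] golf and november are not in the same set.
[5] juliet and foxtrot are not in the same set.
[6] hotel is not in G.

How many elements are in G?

3

From (6): hotel ∉ G.
(3): foxtrot matches hotel: foxtrot ∉ G.
Suppose golf ∈ H: no assignment then satisfies all the clues, so golf ∉ H.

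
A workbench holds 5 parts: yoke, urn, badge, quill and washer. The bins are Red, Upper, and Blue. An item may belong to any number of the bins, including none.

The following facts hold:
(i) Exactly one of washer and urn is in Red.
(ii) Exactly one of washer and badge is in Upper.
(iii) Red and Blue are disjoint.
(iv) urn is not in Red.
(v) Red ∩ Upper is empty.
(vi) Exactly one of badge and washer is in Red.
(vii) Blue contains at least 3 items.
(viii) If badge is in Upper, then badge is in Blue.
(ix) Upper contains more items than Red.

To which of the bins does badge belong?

badge: Blue, Upper

From (iv): urn ∉ Red.
(i) (exactly one): washer ∈ Red.
(iii) (disjoint): washer ∉ Blue.
(v) (disjoint): washer ∉ Upper.
(vi) (exactly one): badge ∉ Red.
(ii) (exactly one): badge ∈ Upper.
(viii): badge ∈ Blue.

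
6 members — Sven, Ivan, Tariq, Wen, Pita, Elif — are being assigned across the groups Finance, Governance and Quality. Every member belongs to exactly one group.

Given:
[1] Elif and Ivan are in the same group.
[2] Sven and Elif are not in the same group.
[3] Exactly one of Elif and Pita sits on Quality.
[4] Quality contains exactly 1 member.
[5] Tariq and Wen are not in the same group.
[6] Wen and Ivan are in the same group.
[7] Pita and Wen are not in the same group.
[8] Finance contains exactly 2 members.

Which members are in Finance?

Finance = {Sven, Tariq}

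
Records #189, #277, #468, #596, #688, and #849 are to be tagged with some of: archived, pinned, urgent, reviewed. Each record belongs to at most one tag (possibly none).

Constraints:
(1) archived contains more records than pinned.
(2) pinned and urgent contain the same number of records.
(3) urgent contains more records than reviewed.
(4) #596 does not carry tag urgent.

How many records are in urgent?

1

From (4): #596 ∉ urgent.
Suppose #189 ∈ reviewed: no assignment then satisfies all the clues, so #189 ∉ reviewed.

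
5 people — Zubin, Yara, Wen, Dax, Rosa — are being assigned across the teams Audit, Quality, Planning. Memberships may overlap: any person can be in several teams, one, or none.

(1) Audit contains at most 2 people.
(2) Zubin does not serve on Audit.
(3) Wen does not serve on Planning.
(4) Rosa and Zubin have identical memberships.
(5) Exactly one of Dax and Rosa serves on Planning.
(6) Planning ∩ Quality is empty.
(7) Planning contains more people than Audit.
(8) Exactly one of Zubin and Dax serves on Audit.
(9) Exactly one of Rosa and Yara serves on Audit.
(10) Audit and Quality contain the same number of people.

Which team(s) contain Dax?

Dax: Audit, Quality

From (2): Zubin ∉ Audit.
From (3): Wen ∉ Planning.
(4): Rosa matches Zubin: Rosa ∉ Audit.
(8) (exactly one): Dax ∈ Audit.
(9) (exactly one): Yara ∈ Audit.
(1): Audit already has 2, so the rest are out.
Suppose Dax ∉ Quality: no assignment then satisfies all the clues, so Dax ∈ Quality.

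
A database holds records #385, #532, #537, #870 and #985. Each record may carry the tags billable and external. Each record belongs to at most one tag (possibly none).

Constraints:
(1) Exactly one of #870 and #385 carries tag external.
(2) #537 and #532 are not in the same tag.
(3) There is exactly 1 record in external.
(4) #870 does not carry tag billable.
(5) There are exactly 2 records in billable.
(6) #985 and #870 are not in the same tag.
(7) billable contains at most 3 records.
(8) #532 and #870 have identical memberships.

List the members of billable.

billable = {#537, #985}

From (4): #870 ∉ billable.
(8): #532 matches #870: #532 ∉ billable.
Suppose #385 ∈ billable: no assignment then satisfies all the clues, so #385 ∉ billable.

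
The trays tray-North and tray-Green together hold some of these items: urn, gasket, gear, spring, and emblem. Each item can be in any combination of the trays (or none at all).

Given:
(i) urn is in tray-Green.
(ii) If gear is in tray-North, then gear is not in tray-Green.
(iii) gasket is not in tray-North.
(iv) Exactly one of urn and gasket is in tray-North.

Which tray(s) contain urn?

urn: tray-Green, tray-North

From (i): urn ∈ tray-Green.
From (iii): gasket ∉ tray-North.
(iv) (exactly one): urn ∈ tray-North.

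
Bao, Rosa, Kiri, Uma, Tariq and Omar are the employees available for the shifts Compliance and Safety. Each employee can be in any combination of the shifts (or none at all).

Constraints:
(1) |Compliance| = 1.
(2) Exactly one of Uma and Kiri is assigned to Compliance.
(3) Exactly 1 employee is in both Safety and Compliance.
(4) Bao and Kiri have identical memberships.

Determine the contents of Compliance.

Compliance = {Uma}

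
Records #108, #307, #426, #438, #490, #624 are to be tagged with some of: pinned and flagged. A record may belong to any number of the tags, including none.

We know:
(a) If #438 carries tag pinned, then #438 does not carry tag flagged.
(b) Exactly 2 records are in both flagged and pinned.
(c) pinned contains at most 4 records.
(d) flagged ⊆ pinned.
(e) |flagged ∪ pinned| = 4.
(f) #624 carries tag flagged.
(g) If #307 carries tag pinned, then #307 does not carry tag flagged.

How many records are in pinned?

4

From (f): #624 ∈ flagged.
(d) with #624 ∈ flagged: #624 ∈ pinned.
Suppose #307 ∈ flagged: no assignment then satisfies all the clues, so #307 ∉ flagged.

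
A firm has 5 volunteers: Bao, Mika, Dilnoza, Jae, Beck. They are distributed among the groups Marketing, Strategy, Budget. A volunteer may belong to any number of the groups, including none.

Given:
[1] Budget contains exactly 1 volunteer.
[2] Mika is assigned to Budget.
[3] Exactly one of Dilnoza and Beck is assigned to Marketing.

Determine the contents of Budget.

From (2): Mika ∈ Budget.
(1): Budget already has 1, so the rest are out.

Budget = {Mika}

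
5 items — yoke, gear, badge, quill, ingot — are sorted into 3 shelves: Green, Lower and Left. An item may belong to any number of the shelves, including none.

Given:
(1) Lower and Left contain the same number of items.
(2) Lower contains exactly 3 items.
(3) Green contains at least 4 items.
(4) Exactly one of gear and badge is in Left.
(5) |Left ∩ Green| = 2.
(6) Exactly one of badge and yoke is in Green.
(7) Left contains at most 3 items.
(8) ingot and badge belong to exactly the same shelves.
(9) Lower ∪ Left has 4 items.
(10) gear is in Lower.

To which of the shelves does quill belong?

quill: Green

From (10): gear ∈ Lower.
Suppose quill ∉ Green: no assignment then satisfies all the clues, so quill ∈ Green.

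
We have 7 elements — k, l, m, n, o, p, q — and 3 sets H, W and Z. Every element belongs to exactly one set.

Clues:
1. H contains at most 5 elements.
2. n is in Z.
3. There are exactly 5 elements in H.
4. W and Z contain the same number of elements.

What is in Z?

From (2): n ∈ Z.
Suppose k ∈ Z: no assignment then satisfies all the clues, so k ∉ Z.

Z = {n}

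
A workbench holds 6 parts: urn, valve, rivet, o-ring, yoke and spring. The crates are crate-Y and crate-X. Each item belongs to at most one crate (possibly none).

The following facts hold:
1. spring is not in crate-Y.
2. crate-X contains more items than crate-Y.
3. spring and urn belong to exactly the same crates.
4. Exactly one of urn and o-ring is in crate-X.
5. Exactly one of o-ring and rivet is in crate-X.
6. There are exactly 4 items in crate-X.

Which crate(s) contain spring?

spring: crate-X

From (1): spring ∉ crate-Y.
(3): urn matches spring: urn ∉ crate-Y.
Suppose spring ∉ crate-X: no assignment then satisfies all the clues, so spring ∈ crate-X.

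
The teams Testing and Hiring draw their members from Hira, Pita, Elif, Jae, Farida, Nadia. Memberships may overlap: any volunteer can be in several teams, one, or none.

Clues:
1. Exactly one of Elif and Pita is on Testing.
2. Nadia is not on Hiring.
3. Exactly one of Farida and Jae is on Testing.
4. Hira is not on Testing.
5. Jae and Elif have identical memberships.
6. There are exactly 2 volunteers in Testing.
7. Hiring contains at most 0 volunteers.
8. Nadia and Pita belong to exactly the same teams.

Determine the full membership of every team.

From (2): Nadia ∉ Hiring.
From (4): Hira ∉ Testing.
(7): Hiring already has 0, so the rest are out.
Suppose Pita ∈ Testing: no assignment then satisfies all the clues, so Pita ∉ Testing.

Testing = {Elif, Jae}; Hiring = {}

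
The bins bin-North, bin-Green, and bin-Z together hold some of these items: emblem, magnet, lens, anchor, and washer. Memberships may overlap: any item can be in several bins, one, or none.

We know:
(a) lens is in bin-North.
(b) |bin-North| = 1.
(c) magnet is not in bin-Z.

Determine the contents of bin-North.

From (a): lens ∈ bin-North.
From (c): magnet ∉ bin-Z.
(b): bin-North already has 1, so the rest are out.

bin-North = {lens}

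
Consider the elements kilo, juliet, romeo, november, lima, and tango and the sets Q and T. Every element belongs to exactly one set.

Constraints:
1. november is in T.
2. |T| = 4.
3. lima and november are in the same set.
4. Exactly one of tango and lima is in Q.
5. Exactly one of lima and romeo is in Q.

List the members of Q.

Q = {romeo, tango}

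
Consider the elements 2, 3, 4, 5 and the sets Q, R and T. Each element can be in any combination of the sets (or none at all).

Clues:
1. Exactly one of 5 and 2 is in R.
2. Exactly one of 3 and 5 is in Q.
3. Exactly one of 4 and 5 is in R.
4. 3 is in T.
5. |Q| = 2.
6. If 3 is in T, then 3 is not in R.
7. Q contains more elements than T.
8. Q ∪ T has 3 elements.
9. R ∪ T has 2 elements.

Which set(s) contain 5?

5: Q, R

From (4): 3 ∈ T.
(6): 3 ∉ R.
Suppose 5 ∉ Q: no assignment then satisfies all the clues, so 5 ∈ Q.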